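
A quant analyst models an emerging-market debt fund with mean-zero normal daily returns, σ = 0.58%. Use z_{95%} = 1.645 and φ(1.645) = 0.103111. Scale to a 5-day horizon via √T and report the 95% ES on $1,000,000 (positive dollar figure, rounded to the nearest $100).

σ_{5d} = 0.58% × √5 = 1.297%.
ES multiplier = φ(z)/(1−α) = 0.103111/0.05 = 2.062.
ES = 1.297% × 2.062 = 2.674%; on $1,000,000: $26,740.

$26,700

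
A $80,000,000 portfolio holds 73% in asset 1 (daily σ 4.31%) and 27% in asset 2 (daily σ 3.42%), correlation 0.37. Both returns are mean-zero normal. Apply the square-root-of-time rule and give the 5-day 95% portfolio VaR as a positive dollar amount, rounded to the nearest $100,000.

$10,600,000

σ_p = √(0.73²·4.31² + 0.27²·3.42² + 2·0.37·0.73·0.27·4.31·3.42) = 3.592%.
σ_{5d} = 3.592% × √5 = 8.032%.
z(95%) = 1.645.
VaR = 1.645 × 8.032% = 13.213%; on $80,000,000 that is $10,570,400.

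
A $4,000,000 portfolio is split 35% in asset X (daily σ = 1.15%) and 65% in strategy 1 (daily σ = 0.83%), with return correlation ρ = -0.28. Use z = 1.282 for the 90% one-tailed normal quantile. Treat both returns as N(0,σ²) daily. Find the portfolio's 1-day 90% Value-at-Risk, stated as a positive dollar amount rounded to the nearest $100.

$29,500

σ_p² = 0.35²·1.15² + 0.65²·0.83² + 2·-0.28·0.35·0.65·1.15·0.83 = 0.3315 (%²).
σ_p = √0.3315 = 0.576%.
VaR = 1.282 × 0.576% = 0.738%; on $4,000,000 that is $29,520.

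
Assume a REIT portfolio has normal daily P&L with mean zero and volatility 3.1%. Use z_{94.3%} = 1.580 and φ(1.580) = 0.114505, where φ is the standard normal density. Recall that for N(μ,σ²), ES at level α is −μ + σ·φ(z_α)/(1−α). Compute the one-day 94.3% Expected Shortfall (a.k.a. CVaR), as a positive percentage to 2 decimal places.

Tail multiplier: φ(z)/(1−α) = 0.114505 / 0.057 = 2.009.
ES = 3.1% × 2.009 = 6.228%.

6.23%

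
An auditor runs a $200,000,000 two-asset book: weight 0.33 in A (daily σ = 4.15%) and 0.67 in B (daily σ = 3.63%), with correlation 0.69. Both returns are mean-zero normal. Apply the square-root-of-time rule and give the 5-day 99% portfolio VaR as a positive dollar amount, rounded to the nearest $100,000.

σ_p = √(0.33²·4.15² + 0.67²·3.63² + 2·0.69·0.33·0.67·4.15·3.63) = 3.520%.
σ_{5d} = 3.520% × √5 = 7.871%.
z(99%) = 2.326.
VaR = 2.326 × 7.871% = 18.308%; on $200,000,000 that is $36,616,000.

$36,600,000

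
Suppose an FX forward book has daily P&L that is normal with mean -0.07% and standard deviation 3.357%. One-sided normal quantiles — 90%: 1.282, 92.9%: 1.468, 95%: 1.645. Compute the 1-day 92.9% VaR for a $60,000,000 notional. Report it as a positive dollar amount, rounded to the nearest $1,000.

VaR = −μ + z·σ = −(-0.07%) + 1.468 × 3.357% = 4.998%.
On $60,000,000: 0.04998 × $60,000,000 = $2,998,800.

$2,999,000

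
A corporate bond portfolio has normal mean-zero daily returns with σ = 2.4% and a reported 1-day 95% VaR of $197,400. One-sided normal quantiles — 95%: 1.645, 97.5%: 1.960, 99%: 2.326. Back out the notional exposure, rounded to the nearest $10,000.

$5,000,000

VaR as a fraction of value: z·σ = 1.645 × 2.4% = 3.948%.
Position = $197,400 / 0.03948 = $5,000,000.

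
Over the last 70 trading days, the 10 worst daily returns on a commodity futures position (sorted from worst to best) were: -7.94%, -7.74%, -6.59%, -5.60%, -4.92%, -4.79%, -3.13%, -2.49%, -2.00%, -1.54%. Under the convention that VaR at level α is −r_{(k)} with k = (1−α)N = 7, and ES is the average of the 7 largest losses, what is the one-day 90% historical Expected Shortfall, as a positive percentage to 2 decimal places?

The 7 worst returns sum to -40.71%.
ES = −(-40.71%) / 7 = 5.8157…% ≈ 5.82%.

5.82%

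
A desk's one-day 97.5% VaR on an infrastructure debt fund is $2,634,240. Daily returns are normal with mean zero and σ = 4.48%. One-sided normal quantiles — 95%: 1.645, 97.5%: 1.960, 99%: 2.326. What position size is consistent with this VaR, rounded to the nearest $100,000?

VaR as a fraction of value: z·σ = 1.960 × 4.48% = 8.7808%.
Position = $2,634,240 / 0.087808 = $30,000,000.

$30,000,000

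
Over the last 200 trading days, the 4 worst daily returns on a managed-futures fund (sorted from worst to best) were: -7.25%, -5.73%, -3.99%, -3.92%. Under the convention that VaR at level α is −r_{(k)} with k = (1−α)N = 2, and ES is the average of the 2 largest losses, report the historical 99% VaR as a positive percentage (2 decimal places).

k = 2; the 2nd lowest return is -5.73%, so VaR = 5.73%.

5.73%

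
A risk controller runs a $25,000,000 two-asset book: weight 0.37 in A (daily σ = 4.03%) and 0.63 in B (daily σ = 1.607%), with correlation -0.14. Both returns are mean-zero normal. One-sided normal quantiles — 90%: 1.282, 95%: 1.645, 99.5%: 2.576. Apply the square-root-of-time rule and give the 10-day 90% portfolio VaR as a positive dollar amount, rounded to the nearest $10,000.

$1,700,000

σ_p = √(0.37²·4.03² + 0.63²·1.607² + 2·-0.14·0.37·0.63·4.03·1.607) = 1.681%.
σ_{10d} = 1.681% × √10 = 5.316%.
VaR = 1.282 × 5.316% = 6.815%; on $25,000,000 that is $1,703,750.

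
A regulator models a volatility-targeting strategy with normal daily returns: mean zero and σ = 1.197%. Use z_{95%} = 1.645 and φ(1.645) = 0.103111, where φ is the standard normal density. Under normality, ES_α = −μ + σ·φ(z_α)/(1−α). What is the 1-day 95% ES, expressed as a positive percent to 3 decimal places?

Tail multiplier: φ(z)/(1−α) = 0.103111 / 0.05 = 2.062.
ES = 1.197% × 2.062 = 2.468%.

2.468%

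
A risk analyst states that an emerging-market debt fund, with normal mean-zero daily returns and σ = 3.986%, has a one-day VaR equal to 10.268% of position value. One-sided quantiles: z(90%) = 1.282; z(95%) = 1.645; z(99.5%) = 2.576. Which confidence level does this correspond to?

Implied z = VaR/σ = 10.268 / 3.986 = 2.576.
This matches z(99.5%) = 2.576.

99.5%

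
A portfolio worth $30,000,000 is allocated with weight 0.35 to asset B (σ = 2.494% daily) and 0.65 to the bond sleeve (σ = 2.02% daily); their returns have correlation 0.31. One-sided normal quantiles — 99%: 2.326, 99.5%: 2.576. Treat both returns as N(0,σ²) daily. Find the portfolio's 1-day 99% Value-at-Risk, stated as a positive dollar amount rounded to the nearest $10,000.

σ_p² = 0.35²·2.494² + 0.65²·2.02² + 2·0.31·0.35·0.65·2.494·2.02 = 3.1965 (%²).
σ_p = √3.1965 = 1.788%.
VaR = 2.326 × 1.788% = 4.159%; on $30,000,000 that is $1,247,700.

$1,250,000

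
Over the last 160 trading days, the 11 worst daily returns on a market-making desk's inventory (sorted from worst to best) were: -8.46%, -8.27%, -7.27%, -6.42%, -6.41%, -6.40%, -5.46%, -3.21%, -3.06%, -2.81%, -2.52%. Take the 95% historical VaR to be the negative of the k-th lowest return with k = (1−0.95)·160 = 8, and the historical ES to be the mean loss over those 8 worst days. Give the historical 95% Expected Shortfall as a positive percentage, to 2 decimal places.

6.49%

The 8 worst returns sum to -51.90%.
ES = −(-51.90%) / 8 = 6.4875% ≈ 6.49%.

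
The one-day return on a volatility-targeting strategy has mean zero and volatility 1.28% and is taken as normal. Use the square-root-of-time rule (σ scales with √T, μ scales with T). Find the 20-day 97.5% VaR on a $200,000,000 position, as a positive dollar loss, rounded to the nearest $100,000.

$22,400,000

At 97.5%, z = 1.960.
σ_{20d} = 1.28% × √20 = 5.724%.
VaR = 1.960 × 5.724% = 11.219%.
On $200,000,000: 0.11219 × $200,000,000 = $22,438,000.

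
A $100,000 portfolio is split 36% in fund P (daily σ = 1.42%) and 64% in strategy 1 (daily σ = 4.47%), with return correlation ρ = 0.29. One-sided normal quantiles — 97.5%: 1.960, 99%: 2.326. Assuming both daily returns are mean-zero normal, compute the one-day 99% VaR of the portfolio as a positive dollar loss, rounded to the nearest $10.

σ_p² = 0.36²·1.42² + 0.64²·4.47² + 2·0.29·0.36·0.64·1.42·4.47 = 9.2937 (%²).
σ_p = √9.2937 = 3.049%.
VaR = 2.326 × 3.049% = 7.092%; on $100,000 that is $7,092.

$7,090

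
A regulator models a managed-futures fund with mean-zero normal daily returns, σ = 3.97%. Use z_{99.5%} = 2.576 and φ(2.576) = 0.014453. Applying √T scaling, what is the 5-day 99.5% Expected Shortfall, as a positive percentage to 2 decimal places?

σ_{5d} = 3.97% × √5 = 8.877%.
ES multiplier = φ(z)/(1−α) = 0.014453/0.005 = 2.891.
ES = 8.877% × 2.891 = 25.663%.

25.66%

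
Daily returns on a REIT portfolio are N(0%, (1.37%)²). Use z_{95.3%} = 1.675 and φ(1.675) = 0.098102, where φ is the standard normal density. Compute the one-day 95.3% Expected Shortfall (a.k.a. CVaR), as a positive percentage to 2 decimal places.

Tail multiplier: φ(z)/(1−α) = 0.098102 / 0.047 = 2.087.
ES = 1.37% × 2.087 = 2.859%.

2.86%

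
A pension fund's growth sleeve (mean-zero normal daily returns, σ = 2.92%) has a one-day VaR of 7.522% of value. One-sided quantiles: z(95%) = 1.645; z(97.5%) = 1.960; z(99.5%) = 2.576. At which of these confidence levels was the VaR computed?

99.5%

Implied z = VaR/σ = 7.522 / 2.92 = 2.576.
This matches z(99.5%) = 2.576.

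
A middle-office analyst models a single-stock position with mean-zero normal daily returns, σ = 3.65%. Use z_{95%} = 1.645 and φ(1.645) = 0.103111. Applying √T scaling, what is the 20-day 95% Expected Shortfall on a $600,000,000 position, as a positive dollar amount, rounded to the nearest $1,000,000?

σ_{20d} = 3.65% × √20 = 16.323%.
ES multiplier = φ(z)/(1−α) = 0.103111/0.05 = 2.062.
ES = 16.323% × 2.062 = 33.658%; on $600,000,000: $201,948,000.

$202,000,000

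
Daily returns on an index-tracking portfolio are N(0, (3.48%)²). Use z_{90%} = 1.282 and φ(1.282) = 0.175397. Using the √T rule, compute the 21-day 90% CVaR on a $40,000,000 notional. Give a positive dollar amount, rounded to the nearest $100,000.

$11,200,000

σ_{21d} = 3.48% × √21 = 15.947%.
ES multiplier = φ(z)/(1−α) = 0.175397/0.1 = 1.754.
ES = 15.947% × 1.754 = 27.971%; on $40,000,000: $11,188,400.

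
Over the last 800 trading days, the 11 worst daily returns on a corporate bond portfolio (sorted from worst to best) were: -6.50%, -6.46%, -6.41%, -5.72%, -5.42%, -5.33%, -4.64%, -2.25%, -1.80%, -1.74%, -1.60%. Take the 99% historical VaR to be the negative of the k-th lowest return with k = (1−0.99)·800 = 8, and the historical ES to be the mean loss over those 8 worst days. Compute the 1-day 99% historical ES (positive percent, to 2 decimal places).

The 8 worst returns sum to -42.73%.
ES = −(-42.73%) / 8 = 5.34125% ≈ 5.34%.

5.34%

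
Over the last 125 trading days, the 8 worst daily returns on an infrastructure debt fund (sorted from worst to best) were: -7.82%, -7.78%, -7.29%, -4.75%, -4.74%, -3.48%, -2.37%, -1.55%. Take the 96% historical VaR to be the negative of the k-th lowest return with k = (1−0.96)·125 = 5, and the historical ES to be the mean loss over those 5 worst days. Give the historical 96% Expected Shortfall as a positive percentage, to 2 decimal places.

6.48%

The 5 worst returns sum to -32.38%.
ES = −(-32.38%) / 5 = 6.476% ≈ 6.48%.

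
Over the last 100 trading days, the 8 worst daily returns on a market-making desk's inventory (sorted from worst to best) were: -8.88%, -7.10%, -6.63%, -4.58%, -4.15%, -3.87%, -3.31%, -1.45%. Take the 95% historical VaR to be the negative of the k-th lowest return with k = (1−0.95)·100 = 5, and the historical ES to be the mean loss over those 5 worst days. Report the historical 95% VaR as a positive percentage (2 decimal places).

4.15%

k = 5; the 5th lowest return is -4.15%, so VaR = 4.15%.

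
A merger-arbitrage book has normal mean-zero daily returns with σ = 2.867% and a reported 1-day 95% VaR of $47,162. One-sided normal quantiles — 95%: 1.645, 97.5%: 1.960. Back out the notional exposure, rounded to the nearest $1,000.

VaR as a fraction of value: z·σ = 1.645 × 2.867% = 4.71622%.
Position = $47,162 / 0.0471621 = $999,997.

$1,000,000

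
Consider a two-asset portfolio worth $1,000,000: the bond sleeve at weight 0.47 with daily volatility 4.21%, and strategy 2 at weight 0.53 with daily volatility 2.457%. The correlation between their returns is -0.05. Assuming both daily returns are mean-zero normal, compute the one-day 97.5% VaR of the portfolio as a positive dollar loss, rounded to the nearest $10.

σ_p² = 0.47²·4.21² + 0.53²·2.457² + 2·-0.05·0.47·0.53·4.21·2.457 = 5.3533 (%²).
σ_p = √5.3533 = 2.314%.
At 97.5%, z = 1.960.
VaR = 1.960 × 2.314% = 4.535%; on $1,000,000 that is $45,350.

$45,350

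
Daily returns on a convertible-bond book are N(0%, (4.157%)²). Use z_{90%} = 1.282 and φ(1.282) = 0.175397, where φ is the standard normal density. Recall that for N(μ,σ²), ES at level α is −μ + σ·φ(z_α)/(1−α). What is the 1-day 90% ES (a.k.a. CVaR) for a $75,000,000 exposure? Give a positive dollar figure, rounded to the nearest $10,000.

Tail multiplier: φ(z)/(1−α) = 0.175397 / 0.1 = 1.754.
ES = 4.157% × 1.754 = 7.291%.
On $75,000,000: 0.07291 × $75,000,000 = $5,468,250.

$5,470,000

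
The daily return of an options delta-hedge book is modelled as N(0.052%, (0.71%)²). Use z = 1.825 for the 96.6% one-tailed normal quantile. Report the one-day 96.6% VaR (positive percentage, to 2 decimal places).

VaR = −μ + z·σ = −(0.052%) + 1.825 × 0.71% = 1.244%.

1.24%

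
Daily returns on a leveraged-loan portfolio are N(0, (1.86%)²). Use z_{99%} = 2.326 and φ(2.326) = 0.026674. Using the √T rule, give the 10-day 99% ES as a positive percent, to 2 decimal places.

15.69%

σ_{10d} = 1.86% × √10 = 5.882%.
ES multiplier = φ(z)/(1−α) = 0.026674/0.01 = 2.667.
ES = 5.882% × 2.667 = 15.687%.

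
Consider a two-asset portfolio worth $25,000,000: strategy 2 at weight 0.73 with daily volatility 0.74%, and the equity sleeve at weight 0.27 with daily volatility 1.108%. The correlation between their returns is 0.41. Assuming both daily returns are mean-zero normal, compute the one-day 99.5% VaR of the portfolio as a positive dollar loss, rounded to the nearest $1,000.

σ_p² = 0.73²·0.74² + 0.27²·1.108² + 2·0.41·0.73·0.27·0.74·1.108 = 0.5138 (%²).
σ_p = √0.5138 = 0.717%.
At 99.5%, z = 2.576.
VaR = 2.576 × 0.717% = 1.847%; on $25,000,000 that is $461,750.

$462,000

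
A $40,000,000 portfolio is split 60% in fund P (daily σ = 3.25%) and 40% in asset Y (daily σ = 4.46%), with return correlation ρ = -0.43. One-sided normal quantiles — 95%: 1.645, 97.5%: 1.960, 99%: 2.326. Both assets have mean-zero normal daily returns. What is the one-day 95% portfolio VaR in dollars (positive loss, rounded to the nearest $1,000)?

σ_p² = 0.6²·3.25² + 0.4²·4.46² + 2·-0.43·0.6·0.4·3.25·4.46 = 3.9934 (%²).
σ_p = √3.9934 = 1.998%.
VaR = 1.645 × 1.998% = 3.287%; on $40,000,000 that is $1,314,800.

$1,315,000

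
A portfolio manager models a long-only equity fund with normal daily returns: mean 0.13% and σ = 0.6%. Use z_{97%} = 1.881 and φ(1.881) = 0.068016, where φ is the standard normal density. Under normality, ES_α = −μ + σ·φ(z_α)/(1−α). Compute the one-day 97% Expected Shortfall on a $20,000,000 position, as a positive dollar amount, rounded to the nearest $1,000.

$246,000

Tail multiplier: φ(z)/(1−α) = 0.068016 / 0.03 = 2.267.
ES = −(0.13%) + 0.6% × 2.267 = 1.230%.
On $20,000,000: 0.01230 × $20,000,000 = $246,000.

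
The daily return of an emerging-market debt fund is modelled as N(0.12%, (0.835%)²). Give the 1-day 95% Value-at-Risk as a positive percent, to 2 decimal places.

1.25%

At 95% one-sided, z = 1.645.
VaR = −μ + z·σ = −(0.12%) + 1.645 × 0.835% = 1.254%.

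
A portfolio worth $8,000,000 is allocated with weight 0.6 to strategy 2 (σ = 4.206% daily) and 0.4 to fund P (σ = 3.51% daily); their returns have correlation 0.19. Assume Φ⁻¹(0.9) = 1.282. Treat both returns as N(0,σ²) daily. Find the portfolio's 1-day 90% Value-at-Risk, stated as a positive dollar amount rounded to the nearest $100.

σ_p² = 0.6²·4.206² + 0.4²·3.51² + 2·0.19·0.6·0.4·4.206·3.51 = 9.6862 (%²).
σ_p = √9.6862 = 3.112%.
VaR = 1.282 × 3.112% = 3.990%; on $8,000,000 that is $319,200.

$319,200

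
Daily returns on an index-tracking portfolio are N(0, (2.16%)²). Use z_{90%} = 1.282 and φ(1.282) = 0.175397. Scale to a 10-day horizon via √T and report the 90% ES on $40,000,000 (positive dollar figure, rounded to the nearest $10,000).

$4,790,000

σ_{10d} = 2.16% × √10 = 6.831%.
ES multiplier = φ(z)/(1−α) = 0.175397/0.1 = 1.754.
ES = 6.831% × 1.754 = 11.982%; on $40,000,000: $4,792,800.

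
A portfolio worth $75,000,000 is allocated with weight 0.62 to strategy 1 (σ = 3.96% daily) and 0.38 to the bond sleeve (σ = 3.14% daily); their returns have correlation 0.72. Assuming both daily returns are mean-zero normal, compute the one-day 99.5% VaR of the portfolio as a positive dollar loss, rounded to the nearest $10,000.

$6,600,000

σ_p² = 0.62²·3.96² + 0.38²·3.14² + 2·0.72·0.62·0.38·3.96·3.14 = 11.6703 (%²).
σ_p = √11.6703 = 3.416%.
At 99.5%, z = 2.576.
VaR = 2.576 × 3.416% = 8.800%; on $75,000,000 that is $6,600,000.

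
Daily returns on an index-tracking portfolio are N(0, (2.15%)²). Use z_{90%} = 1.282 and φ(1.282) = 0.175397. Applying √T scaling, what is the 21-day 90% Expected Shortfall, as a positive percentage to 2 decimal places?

17.28%

σ_{21d} = 2.15% × √21 = 9.853%.
ES multiplier = φ(z)/(1−α) = 0.175397/0.1 = 1.754.
ES = 9.853% × 1.754 = 17.282%.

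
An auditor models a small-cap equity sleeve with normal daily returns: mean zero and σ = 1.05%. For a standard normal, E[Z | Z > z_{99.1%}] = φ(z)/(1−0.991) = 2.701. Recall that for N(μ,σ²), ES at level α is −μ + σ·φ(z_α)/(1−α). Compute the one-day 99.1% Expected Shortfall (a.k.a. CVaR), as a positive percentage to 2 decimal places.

ES = 1.05% × 2.701 = 2.836%.

2.84%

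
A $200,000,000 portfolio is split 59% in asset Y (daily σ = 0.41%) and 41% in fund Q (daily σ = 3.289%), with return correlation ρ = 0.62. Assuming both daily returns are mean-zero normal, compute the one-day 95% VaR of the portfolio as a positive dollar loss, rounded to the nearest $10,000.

$4,970,000

σ_p² = 0.59²·0.41² + 0.41²·3.289² + 2·0.62·0.59·0.41·0.41·3.289 = 2.2814 (%²).
σ_p = √2.2814 = 1.510%.
At 95%, z = 1.645.
VaR = 1.645 × 1.510% = 2.484%; on $200,000,000 that is $4,968,000.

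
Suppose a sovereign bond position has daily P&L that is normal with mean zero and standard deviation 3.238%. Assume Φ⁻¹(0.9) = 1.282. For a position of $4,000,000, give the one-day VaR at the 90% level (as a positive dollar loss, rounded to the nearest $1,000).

VaR = z·σ = 1.282 × 3.238% = 4.151%.
On $4,000,000: 0.04151 × $4,000,000 = $166,040.

$166,000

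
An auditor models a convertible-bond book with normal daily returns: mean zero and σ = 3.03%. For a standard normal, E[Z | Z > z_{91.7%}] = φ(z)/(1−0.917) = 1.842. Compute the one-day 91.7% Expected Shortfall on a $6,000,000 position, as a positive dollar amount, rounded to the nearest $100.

ES = 3.03% × 1.842 = 5.581%.
On $6,000,000: 0.05581 × $6,000,000 = $334,860.

$334,900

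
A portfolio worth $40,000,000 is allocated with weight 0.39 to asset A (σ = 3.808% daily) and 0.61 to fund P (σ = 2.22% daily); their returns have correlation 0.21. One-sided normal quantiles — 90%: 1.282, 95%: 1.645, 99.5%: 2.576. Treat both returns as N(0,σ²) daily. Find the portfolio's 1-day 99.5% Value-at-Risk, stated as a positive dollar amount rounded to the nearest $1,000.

σ_p² = 0.39²·3.808² + 0.61²·2.22² + 2·0.21·0.39·0.61·3.808·2.22 = 4.8841 (%²).
σ_p = √4.8841 = 2.210%.
VaR = 2.576 × 2.210% = 5.693%; on $40,000,000 that is $2,277,200.

$2,277,000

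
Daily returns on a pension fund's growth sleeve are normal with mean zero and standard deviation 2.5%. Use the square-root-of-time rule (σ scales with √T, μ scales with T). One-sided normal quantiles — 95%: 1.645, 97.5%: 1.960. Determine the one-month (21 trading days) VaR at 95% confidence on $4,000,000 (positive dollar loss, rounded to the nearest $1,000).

σ_{21d} = 2.5% × √21 = 11.456%.
VaR = 1.645 × 11.456% = 18.845%.
On $4,000,000: 0.18845 × $4,000,000 = $753,800.

$754,000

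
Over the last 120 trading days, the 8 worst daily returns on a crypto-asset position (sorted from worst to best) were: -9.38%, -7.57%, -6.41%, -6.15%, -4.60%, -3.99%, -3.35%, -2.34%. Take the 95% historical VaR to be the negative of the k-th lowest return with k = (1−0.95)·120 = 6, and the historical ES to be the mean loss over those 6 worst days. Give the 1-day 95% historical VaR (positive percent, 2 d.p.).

k = 6; the 6th lowest return is -3.99%, so VaR = 3.99%.

3.99%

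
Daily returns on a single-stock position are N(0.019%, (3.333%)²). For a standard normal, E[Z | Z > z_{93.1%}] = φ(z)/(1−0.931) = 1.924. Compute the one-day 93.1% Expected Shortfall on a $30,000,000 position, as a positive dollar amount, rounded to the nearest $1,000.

ES = −(0.019%) + 3.333% × 1.924 = 6.394%.
On $30,000,000: 0.06394 × $30,000,000 = $1,918,200.

$1,918,000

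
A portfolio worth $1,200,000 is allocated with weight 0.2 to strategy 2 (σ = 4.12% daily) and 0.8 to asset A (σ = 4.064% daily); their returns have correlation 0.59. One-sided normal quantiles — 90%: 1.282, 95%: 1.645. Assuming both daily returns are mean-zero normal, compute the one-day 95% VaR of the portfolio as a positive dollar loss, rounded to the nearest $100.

$74,900

σ_p² = 0.2²·4.12² + 0.8²·4.064² + 2·0.59·0.2·0.8·4.12·4.064 = 14.4105 (%²).
σ_p = √14.4105 = 3.796%.
VaR = 1.645 × 3.796% = 6.244%; on $1,200,000 that is $74,928.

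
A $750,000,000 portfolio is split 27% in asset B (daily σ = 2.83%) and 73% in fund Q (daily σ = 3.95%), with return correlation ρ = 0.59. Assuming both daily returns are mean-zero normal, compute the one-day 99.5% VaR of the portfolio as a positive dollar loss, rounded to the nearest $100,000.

σ_p² = 0.27²·2.83² + 0.73²·3.95² + 2·0.59·0.27·0.73·2.83·3.95 = 11.4983 (%²).
σ_p = √11.4983 = 3.391%.
At 99.5%, z = 2.576.
VaR = 2.576 × 3.391% = 8.735%; on $750,000,000 that is $65,512,500.

$65,500,000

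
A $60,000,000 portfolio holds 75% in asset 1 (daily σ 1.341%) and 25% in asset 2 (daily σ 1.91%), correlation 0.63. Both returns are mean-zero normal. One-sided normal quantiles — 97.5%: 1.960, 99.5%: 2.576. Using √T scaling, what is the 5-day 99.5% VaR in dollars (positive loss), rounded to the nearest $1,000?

σ_p = √(0.75²·1.341² + 0.25²·1.91² + 2·0.63·0.75·0.25·1.341·1.91) = 1.358%.
σ_{5d} = 1.358% × √5 = 3.037%.
VaR = 2.576 × 3.037% = 7.823%; on $60,000,000 that is $4,693,800.

$4,694,000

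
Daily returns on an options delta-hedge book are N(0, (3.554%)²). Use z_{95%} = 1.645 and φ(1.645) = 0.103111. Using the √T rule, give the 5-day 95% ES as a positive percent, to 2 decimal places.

16.39%

σ_{5d} = 3.554% × √5 = 7.947%.
ES multiplier = φ(z)/(1−α) = 0.103111/0.05 = 2.062.
ES = 7.947% × 2.062 = 16.387%.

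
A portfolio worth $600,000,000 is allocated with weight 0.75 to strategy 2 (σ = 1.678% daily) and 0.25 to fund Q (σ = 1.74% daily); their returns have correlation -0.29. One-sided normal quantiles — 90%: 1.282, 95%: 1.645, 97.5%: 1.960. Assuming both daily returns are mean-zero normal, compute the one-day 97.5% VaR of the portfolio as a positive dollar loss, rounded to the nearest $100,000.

σ_p² = 0.75²·1.678² + 0.25²·1.74² + 2·-0.29·0.75·0.25·1.678·1.74 = 1.4555 (%²).
σ_p = √1.4555 = 1.206%.
VaR = 1.960 × 1.206% = 2.364%; on $600,000,000 that is $14,184,000.

$14,200,000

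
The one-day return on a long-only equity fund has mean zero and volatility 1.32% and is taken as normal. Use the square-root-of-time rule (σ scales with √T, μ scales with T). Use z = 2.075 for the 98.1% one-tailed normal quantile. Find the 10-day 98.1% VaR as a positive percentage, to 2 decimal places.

8.66%

σ_{10d} = 1.32% × √10 = 4.174%.
VaR = 2.075 × 4.174% = 8.661%.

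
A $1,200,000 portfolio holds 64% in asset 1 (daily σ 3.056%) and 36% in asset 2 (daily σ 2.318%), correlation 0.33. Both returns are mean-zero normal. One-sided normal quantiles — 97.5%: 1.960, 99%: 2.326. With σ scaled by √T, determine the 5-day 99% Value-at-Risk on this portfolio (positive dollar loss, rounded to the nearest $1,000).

$148,000

σ_p = √(0.64²·3.056² + 0.36²·2.318² + 2·0.33·0.64·0.36·3.056·2.318) = 2.366%.
σ_{5d} = 2.366% × √5 = 5.291%.
VaR = 2.326 × 5.291% = 12.307%; on $1,200,000 that is $147,684.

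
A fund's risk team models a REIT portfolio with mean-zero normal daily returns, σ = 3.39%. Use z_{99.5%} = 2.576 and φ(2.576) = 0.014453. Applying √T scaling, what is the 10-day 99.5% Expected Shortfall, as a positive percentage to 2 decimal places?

30.99%

σ_{10d} = 3.39% × √10 = 10.720%.
ES multiplier = φ(z)/(1−α) = 0.014453/0.005 = 2.891.
ES = 10.720% × 2.891 = 30.992%.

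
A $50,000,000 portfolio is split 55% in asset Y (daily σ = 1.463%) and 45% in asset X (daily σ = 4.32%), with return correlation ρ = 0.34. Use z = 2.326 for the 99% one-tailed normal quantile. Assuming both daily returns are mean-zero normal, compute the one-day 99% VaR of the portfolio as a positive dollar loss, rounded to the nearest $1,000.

σ_p² = 0.55²·1.463² + 0.45²·4.32² + 2·0.34·0.55·0.45·1.463·4.32 = 5.4903 (%²).
σ_p = √5.4903 = 2.343%.
VaR = 2.326 × 2.343% = 5.450%; on $50,000,000 that is $2,725,000.

$2,725,000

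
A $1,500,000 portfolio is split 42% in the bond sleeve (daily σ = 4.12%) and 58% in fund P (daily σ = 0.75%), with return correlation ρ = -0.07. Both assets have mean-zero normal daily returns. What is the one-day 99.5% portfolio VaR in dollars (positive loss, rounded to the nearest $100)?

$67,800

σ_p² = 0.42²·4.12² + 0.58²·0.75² + 2·-0.07·0.42·0.58·4.12·0.75 = 3.0781 (%²).
σ_p = √3.0781 = 1.754%.
At 99.5%, z = 2.576.
VaR = 2.576 × 1.754% = 4.518%; on $1,500,000 that is $67,770.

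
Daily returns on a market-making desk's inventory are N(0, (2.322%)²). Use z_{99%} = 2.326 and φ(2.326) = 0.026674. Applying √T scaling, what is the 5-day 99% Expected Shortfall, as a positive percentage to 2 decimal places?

13.85%

σ_{5d} = 2.322% × √5 = 5.192%.
ES multiplier = φ(z)/(1−α) = 0.026674/0.01 = 2.667.
ES = 5.192% × 2.667 = 13.847%.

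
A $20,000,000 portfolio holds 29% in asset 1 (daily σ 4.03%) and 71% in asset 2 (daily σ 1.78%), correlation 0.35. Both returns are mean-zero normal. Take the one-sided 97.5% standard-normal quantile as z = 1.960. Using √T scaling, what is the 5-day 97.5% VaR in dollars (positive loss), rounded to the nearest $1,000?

$1,752,000

σ_p = √(0.29²·4.03² + 0.71²·1.78² + 2·0.35·0.29·0.71·4.03·1.78) = 1.999%.
σ_{5d} = 1.999% × √5 = 4.470%.
VaR = 1.960 × 4.470% = 8.761%; on $20,000,000 that is $1,752,200.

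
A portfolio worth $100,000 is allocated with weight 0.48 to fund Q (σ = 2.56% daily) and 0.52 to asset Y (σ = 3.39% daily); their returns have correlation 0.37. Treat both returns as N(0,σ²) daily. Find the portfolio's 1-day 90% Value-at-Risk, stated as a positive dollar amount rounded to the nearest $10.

σ_p² = 0.48²·2.56² + 0.52²·3.39² + 2·0.37·0.48·0.52·2.56·3.39 = 6.2203 (%²).
σ_p = √6.2203 = 2.494%.
At 90%, z = 1.282.
VaR = 1.282 × 2.494% = 3.197%; on $100,000 that is $3,197.

$3,200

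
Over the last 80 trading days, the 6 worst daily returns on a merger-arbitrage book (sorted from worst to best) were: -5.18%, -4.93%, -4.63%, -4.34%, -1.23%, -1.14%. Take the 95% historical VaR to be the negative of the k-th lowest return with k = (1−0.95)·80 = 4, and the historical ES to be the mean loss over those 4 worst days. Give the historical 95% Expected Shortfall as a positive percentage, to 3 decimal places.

4.770%

The 4 worst returns sum to -19.08%.
ES = −(-19.08%) / 4 = 4.77% ≈ 4.770%.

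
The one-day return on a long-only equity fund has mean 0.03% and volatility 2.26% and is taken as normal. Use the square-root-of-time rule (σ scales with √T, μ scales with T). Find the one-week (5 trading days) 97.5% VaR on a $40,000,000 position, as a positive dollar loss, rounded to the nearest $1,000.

$3,902,000

At 97.5%, z = 1.960.
σ_{5d} = 2.26% × √5 = 5.054%; μ_{5d} = 5 × 0.03% = 0.150%.
VaR = −(0.150%) + 1.960 × 5.054% = 9.756%.
On $40,000,000: 0.09756 × $40,000,000 = $3,902,400.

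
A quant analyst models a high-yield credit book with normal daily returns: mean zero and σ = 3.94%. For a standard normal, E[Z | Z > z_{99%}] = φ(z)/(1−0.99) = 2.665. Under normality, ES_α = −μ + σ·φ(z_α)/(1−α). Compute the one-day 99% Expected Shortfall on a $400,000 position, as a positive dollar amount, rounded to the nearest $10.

$42,000

ES = 3.94% × 2.665 = 10.500%.
On $400,000: 0.10500 × $400,000 = $42,000.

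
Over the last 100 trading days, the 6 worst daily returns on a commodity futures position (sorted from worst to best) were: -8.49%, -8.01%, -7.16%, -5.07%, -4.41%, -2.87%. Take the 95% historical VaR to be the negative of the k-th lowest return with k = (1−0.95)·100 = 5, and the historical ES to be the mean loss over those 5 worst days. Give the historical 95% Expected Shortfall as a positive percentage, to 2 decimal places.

6.63%

The 5 worst returns sum to -33.14%.
ES = −(-33.14%) / 5 = 6.628% ≈ 6.63%.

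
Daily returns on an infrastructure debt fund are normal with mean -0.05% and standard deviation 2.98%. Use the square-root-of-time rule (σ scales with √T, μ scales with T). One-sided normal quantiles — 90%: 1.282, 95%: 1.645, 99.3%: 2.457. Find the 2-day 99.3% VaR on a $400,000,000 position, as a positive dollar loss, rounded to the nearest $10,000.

$41,820,000

σ_{2d} = 2.98% × √2 = 4.214%; μ_{2d} = 2 × -0.05% = -0.100%.
VaR = −(-0.100%) + 2.457 × 4.214% = 10.454%.
On $400,000,000: 0.10454 × $400,000,000 = $41,816,000.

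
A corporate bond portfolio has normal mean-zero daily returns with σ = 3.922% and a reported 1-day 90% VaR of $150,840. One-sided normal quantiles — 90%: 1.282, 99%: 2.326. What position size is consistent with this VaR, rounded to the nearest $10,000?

VaR as a fraction of value: z·σ = 1.282 × 3.922% = 5.028%.
Position = $150,840 / 0.05028 = $2,999,998.

$3,000,000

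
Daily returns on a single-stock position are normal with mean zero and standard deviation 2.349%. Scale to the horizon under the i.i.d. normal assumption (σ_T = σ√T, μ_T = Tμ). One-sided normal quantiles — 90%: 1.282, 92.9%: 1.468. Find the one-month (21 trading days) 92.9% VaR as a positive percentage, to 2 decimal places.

15.80%

σ_{21d} = 2.349% × √21 = 10.764%.
VaR = 1.468 × 10.764% = 15.802%.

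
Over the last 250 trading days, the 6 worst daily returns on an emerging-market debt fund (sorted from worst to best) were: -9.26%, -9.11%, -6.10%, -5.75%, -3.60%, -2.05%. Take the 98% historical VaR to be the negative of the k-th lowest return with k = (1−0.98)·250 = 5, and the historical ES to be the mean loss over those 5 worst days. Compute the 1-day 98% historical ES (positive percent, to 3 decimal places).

6.764%

The 5 worst returns sum to -33.82%.
ES = −(-33.82%) / 5 = 6.764%.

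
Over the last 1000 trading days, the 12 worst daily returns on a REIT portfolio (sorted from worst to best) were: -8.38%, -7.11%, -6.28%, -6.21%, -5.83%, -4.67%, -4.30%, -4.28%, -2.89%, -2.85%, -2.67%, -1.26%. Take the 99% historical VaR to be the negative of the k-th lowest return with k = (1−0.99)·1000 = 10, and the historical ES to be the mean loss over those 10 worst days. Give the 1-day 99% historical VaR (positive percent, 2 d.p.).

k = 10; the 10th lowest return is -2.85%, so VaR = 2.85%.

2.85%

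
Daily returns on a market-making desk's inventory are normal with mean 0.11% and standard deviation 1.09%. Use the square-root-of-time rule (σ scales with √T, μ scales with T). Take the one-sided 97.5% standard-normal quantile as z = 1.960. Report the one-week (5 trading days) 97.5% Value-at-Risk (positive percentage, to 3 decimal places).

4.227%

σ_{5d} = 1.09% × √5 = 2.437%; μ_{5d} = 5 × 0.11% = 0.550%.
VaR = −(0.550%) + 1.960 × 2.437% = 4.227%.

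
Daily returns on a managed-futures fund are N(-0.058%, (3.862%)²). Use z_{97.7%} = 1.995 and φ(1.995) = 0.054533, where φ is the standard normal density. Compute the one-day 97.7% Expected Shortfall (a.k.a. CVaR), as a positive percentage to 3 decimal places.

9.215%

Tail multiplier: φ(z)/(1−α) = 0.054533 / 0.023 = 2.371.
ES = −(-0.058%) + 3.862% × 2.371 = 9.215%.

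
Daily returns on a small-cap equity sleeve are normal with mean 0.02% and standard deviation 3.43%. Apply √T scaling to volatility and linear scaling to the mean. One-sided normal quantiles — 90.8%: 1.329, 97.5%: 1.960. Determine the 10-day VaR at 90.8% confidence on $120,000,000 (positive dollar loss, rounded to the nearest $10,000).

σ_{10d} = 3.43% × √10 = 10.847%; μ_{10d} = 10 × 0.02% = 0.200%.
VaR = −(0.200%) + 1.329 × 10.847% = 14.216%.
On $120,000,000: 0.14216 × $120,000,000 = $17,059,200.

$17,060,000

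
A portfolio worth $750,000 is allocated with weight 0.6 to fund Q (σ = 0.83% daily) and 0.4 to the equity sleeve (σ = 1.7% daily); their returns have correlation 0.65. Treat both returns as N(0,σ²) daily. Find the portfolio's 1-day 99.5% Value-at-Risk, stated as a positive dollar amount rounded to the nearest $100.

$20,700

σ_p² = 0.6²·0.83² + 0.4²·1.7² + 2·0.65·0.6·0.4·0.83·1.7 = 1.1506 (%²).
σ_p = √1.1506 = 1.073%.
At 99.5%, z = 2.576.
VaR = 2.576 × 1.073% = 2.764%; on $750,000 that is $20,730.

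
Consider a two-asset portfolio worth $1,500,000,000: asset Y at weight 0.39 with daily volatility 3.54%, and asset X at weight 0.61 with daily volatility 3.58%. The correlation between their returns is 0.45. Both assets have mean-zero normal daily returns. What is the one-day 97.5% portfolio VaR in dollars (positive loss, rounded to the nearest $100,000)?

$90,100,000

σ_p² = 0.39²·3.54² + 0.61²·3.58² + 2·0.45·0.39·0.61·3.54·3.58 = 9.3885 (%²).
σ_p = √9.3885 = 3.064%.
At 97.5%, z = 1.960.
VaR = 1.960 × 3.064% = 6.005%; on $1,500,000,000 that is $90,075,000.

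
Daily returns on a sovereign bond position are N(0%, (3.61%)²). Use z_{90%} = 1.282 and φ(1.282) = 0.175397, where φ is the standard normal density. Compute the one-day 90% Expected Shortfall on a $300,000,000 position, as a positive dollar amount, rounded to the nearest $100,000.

$19,000,000

Tail multiplier: φ(z)/(1−α) = 0.175397 / 0.1 = 1.754.
ES = 3.61% × 1.754 = 6.332%.
On $300,000,000: 0.06332 × $300,000,000 = $18,996,000.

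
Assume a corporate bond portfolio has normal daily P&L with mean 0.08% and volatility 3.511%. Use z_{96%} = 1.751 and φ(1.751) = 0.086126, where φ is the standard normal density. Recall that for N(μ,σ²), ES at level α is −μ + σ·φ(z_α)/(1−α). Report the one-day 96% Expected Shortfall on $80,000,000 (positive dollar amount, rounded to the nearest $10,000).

$5,980,000

Tail multiplier: φ(z)/(1−α) = 0.086126 / 0.04 = 2.153.
ES = −(0.08%) + 3.511% × 2.153 = 7.479%.
On $80,000,000: 0.07479 × $80,000,000 = $5,983,200.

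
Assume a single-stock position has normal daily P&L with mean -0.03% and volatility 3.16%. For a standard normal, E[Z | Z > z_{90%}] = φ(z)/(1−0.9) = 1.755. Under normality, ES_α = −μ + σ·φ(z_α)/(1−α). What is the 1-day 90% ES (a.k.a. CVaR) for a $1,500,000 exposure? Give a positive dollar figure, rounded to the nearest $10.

$83,640

ES = −(-0.03%) + 3.16% × 1.755 = 5.576%.
On $1,500,000: 0.05576 × $1,500,000 = $83,640.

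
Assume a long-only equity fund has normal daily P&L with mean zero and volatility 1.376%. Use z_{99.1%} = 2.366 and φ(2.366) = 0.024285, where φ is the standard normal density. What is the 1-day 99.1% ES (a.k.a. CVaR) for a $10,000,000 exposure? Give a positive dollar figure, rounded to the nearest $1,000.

$371,000

Tail multiplier: φ(z)/(1−α) = 0.024285 / 0.009 = 2.698.
ES = 1.376% × 2.698 = 3.712%.
On $10,000,000: 0.03712 × $10,000,000 = $371,200.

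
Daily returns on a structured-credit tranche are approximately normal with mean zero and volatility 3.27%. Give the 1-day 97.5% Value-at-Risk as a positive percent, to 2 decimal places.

6.41%

At 97.5% one-sided, z = 1.960.
VaR = z·σ = 1.960 × 3.27% = 6.409%.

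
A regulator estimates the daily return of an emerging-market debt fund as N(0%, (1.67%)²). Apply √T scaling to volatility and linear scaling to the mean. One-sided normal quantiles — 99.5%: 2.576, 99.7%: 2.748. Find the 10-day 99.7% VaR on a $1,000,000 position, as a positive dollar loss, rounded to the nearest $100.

$145,100

σ_{10d} = 1.67% × √10 = 5.281%.
VaR = 2.748 × 5.281% = 14.512%.
On $1,000,000: 0.14512 × $1,000,000 = $145,120.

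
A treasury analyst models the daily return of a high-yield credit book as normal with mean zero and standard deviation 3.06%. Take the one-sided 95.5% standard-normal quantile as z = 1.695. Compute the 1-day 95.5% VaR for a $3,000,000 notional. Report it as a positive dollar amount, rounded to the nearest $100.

VaR = z·σ = 1.695 × 3.06% = 5.187%.
On $3,000,000: 0.05187 × $3,000,000 = $155,610.

$155,600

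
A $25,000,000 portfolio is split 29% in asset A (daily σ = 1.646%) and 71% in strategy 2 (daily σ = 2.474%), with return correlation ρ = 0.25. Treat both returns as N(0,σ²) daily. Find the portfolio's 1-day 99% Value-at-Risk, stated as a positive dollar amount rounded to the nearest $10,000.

$1,120,000

σ_p² = 0.29²·1.646² + 0.71²·2.474² + 2·0.25·0.29·0.71·1.646·2.474 = 3.7325 (%²).
σ_p = √3.7325 = 1.932%.
At 99%, z = 2.326.
VaR = 2.326 × 1.932% = 4.494%; on $25,000,000 that is $1,123,500.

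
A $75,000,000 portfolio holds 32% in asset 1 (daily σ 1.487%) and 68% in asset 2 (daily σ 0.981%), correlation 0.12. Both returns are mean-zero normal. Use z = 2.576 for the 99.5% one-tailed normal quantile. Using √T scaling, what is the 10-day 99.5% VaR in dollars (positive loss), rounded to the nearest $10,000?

σ_p = √(0.32²·1.487² + 0.68²·0.981² + 2·0.12·0.32·0.68·1.487·0.981) = 0.865%.
σ_{10d} = 0.865% × √10 = 2.735%.
VaR = 2.576 × 2.735% = 7.045%; on $75,000,000 that is $5,283,750.

$5,280,000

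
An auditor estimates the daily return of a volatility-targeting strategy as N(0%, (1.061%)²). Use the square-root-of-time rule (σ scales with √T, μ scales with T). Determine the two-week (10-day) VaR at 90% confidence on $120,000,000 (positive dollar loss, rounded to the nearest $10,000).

$5,160,000

At 90%, z = 1.282.
σ_{10d} = 1.061% × √10 = 3.355%.
VaR = 1.282 × 3.355% = 4.301%.
On $120,000,000: 0.04301 × $120,000,000 = $5,161,200.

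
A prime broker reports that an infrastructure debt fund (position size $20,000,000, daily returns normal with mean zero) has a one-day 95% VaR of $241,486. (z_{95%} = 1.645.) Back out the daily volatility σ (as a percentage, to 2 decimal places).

VaR as a fraction: $241,486 / $20,000,000 = 1.207%.
σ = VaR / z = 1.207% / 1.645 = 0.734%.

0.73%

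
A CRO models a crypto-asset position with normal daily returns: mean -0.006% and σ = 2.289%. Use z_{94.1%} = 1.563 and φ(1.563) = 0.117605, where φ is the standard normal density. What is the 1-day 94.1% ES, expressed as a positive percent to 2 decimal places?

Tail multiplier: φ(z)/(1−α) = 0.117605 / 0.059 = 1.993.
ES = −(-0.006%) + 2.289% × 1.993 = 4.568%.

4.57%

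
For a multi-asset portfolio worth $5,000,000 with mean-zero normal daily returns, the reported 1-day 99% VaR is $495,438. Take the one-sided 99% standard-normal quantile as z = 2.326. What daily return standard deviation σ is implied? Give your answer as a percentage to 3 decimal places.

4.260%

VaR as a fraction: $495,438 / $5,000,000 = 9.909%.
σ = VaR / z = 9.909% / 2.326 = 4.260%.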